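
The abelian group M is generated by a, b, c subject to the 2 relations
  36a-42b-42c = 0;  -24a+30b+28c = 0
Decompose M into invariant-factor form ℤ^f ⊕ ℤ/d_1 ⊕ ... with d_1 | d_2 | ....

Answer: M ≅ ℤ^1 ⊕ ℤ/2 ⊕ ℤ/6

Derivation:
rank_ℚ(R)=2; free=3−2=1
SNF(R) diag = [2, 6] → torsion [2, 6]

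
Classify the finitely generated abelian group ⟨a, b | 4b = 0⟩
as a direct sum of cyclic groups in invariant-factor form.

Answer: M ≅ ℤ^1 ⊕ ℤ/4

Derivation:
rank_ℚ(R)=1; free=2−1=1
SNF(R) diag = [4] → torsion [4]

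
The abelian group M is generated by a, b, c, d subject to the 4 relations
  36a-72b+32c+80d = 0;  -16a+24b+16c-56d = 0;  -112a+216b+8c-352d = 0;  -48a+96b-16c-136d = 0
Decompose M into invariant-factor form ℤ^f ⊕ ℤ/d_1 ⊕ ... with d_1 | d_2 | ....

rank_ℚ(R)=4; free=4−4=0
SNF(R) diag = [4, 8, 24, 24] → torsion [4, 8, 24, 24]

Answer: M ≅ ℤ/4 ⊕ ℤ/8 ⊕ ℤ/24 ⊕ ℤ/24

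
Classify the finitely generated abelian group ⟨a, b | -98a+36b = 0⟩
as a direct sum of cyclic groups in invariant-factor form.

Answer: M ≅ ℤ^1 ⊕ ℤ/2

Derivation:
rank_ℚ(R)=1; free=2−1=1
SNF(R) diag = [2] → torsion [2]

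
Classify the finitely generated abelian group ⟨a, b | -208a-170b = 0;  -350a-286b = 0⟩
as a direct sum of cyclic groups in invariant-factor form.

Answer: M ≅ ℤ/2 ⊕ ℤ/6

Derivation:
rank_ℚ(R)=2; free=2−2=0
SNF(R) diag = [2, 6] → torsion [2, 6]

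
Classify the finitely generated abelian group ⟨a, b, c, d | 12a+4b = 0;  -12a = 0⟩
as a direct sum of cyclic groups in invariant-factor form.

Answer: M ≅ ℤ^2 ⊕ ℤ/4 ⊕ ℤ/12

Derivation:
rank_ℚ(R)=2; free=4−2=2
SNF(R) diag = [4, 12] → torsion [4, 12]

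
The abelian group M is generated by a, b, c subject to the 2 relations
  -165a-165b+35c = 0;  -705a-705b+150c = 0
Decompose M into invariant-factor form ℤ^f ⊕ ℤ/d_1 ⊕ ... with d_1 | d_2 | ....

rank_ℚ(R)=2; free=3−2=1
SNF(R) diag = [5, 15] → torsion [5, 15]

Answer: M ≅ ℤ^1 ⊕ ℤ/5 ⊕ ℤ/15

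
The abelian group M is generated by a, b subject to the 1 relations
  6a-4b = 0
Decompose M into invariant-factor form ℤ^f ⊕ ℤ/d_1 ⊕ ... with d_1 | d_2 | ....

Answer: M ≅ ℤ^1 ⊕ ℤ/2

Derivation:
rank_ℚ(R)=1; free=2−1=1
SNF(R) diag = [2] → torsion [2]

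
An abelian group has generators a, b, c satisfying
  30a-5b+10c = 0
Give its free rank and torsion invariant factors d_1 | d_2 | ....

rank_ℚ(R)=1; free=3−1=2
SNF(R) diag = [5] → torsion [5]

Answer: M ≅ ℤ^2 ⊕ ℤ/5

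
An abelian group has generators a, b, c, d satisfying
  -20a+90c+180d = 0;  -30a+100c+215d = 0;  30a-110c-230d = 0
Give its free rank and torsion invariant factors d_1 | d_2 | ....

Answer: M ≅ ℤ^1 ⊕ ℤ/5 ⊕ ℤ/10 ⊕ ℤ/10

Derivation:
rank_ℚ(R)=3; free=4−3=1
SNF(R) diag = [5, 10, 10] → torsion [5, 10, 10]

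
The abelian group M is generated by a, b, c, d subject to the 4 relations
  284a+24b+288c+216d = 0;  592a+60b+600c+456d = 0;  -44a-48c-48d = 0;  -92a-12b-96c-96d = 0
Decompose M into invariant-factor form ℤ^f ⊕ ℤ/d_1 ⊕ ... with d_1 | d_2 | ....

rank_ℚ(R)=4; free=4−4=0
SNF(R) diag = [4, 12, 24, 72] → torsion [4, 12, 24, 72]

Answer: M ≅ ℤ/4 ⊕ ℤ/12 ⊕ ℤ/24 ⊕ ℤ/72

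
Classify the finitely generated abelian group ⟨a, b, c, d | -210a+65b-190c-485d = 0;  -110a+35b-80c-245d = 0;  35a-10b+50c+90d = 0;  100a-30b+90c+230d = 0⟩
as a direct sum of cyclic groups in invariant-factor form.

rank_ℚ(R)=4; free=4−4=0
SNF(R) diag = [5, 5, 10, 10] → torsion [5, 5, 10, 10]

Answer: M ≅ ℤ/5 ⊕ ℤ/5 ⊕ ℤ/10 ⊕ ℤ/10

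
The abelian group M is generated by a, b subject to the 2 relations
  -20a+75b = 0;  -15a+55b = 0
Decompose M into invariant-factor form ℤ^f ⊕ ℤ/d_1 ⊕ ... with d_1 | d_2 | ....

rank_ℚ(R)=2; free=2−2=0
SNF(R) diag = [5, 5] → torsion [5, 5]

Answer: M ≅ ℤ/5 ⊕ ℤ/5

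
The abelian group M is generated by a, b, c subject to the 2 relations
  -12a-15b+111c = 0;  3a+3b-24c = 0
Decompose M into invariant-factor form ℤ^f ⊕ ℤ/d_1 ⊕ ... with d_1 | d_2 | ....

rank_ℚ(R)=2; free=3−2=1
SNF(R) diag = [3, 3] → torsion [3, 3]

Answer: M ≅ ℤ^1 ⊕ ℤ/3 ⊕ ℤ/3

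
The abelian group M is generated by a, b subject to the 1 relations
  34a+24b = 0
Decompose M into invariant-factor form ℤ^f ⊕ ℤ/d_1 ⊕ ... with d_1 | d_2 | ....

rank_ℚ(R)=1; free=2−1=1
SNF(R) diag = [2] → torsion [2]

Answer: M ≅ ℤ^1 ⊕ ℤ/2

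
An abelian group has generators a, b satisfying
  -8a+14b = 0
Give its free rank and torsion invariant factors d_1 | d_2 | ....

rank_ℚ(R)=1; free=2−1=1
SNF(R) diag = [2] → torsion [2]

Answer: M ≅ ℤ^1 ⊕ ℤ/2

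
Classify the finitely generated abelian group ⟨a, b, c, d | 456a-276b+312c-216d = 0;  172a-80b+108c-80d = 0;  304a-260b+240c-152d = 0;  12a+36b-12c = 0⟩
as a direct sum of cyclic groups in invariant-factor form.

rank_ℚ(R)=4; free=4−4=0
SNF(R) diag = [4, 12, 24, 48] → torsion [4, 12, 24, 48]

Answer: M ≅ ℤ/4 ⊕ ℤ/12 ⊕ ℤ/24 ⊕ ℤ/48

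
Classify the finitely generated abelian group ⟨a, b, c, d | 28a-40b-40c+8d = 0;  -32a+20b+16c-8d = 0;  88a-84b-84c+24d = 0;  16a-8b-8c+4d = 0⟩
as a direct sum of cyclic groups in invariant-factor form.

Answer: M ≅ ℤ/4 ⊕ ℤ/4 ⊕ ℤ/4 ⊕ ℤ/12

Derivation:
rank_ℚ(R)=4; free=4−4=0
SNF(R) diag = [4, 4, 4, 12] → torsion [4, 4, 4, 12]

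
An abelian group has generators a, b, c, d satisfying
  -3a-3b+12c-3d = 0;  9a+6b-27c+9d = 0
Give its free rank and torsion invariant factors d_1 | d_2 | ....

Answer: M ≅ ℤ^2 ⊕ ℤ/3 ⊕ ℤ/3

Derivation:
rank_ℚ(R)=2; free=4−2=2
SNF(R) diag = [3, 3] → torsion [3, 3]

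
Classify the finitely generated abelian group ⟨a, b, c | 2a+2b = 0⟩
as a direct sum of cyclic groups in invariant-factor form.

rank_ℚ(R)=1; free=3−1=2
SNF(R) diag = [2] → torsion [2]

Answer: M ≅ ℤ^2 ⊕ ℤ/2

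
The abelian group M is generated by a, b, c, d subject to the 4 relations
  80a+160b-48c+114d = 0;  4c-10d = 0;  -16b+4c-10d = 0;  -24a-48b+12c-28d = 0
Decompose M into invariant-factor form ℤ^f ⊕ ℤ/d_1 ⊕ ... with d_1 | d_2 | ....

Answer: M ≅ ℤ/2 ⊕ ℤ/4 ⊕ ℤ/8 ⊕ ℤ/16

Derivation:
rank_ℚ(R)=4; free=4−4=0
SNF(R) diag = [2, 4, 8, 16] → torsion [2, 4, 8, 16]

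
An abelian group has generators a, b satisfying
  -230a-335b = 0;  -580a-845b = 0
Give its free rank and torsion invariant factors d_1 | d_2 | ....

rank_ℚ(R)=2; free=2−2=0
SNF(R) diag = [5, 10] → torsion [5, 10]

Answer: M ≅ ℤ/5 ⊕ ℤ/10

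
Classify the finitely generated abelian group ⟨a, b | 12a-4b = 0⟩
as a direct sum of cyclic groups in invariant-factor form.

Answer: M ≅ ℤ^1 ⊕ ℤ/4

Derivation:
rank_ℚ(R)=1; free=2−1=1
SNF(R) diag = [4] → torsion [4]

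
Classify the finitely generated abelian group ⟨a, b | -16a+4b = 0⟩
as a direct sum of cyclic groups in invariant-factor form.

rank_ℚ(R)=1; free=2−1=1
SNF(R) diag = [4] → torsion [4]

Answer: M ≅ ℤ^1 ⊕ ℤ/4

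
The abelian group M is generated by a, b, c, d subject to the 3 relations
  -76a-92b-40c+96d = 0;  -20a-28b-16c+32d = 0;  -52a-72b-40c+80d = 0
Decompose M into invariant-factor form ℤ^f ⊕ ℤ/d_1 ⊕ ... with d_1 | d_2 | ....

Answer: M ≅ ℤ^1 ⊕ ℤ/4 ⊕ ℤ/4 ⊕ ℤ/8

Derivation:
rank_ℚ(R)=3; free=4−3=1
SNF(R) diag = [4, 4, 8] → torsion [4, 4, 8]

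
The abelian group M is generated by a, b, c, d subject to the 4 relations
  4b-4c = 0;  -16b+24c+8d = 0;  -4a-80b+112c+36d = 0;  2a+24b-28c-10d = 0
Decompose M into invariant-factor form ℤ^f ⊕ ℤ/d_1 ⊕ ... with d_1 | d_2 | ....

rank_ℚ(R)=4; free=4−4=0
SNF(R) diag = [2, 4, 8, 8] → torsion [2, 4, 8, 8]

Answer: M ≅ ℤ/2 ⊕ ℤ/4 ⊕ ℤ/8 ⊕ ℤ/8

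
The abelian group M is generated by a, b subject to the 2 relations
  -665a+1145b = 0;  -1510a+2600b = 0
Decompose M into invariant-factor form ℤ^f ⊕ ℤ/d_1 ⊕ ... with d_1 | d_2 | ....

rank_ℚ(R)=2; free=2−2=0
SNF(R) diag = [5, 10] → torsion [5, 10]

Answer: M ≅ ℤ/5 ⊕ ℤ/10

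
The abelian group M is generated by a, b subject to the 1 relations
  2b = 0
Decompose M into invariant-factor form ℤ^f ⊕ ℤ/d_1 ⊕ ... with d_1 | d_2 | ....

Answer: M ≅ ℤ^1 ⊕ ℤ/2

Derivation:
rank_ℚ(R)=1; free=2−1=1
SNF(R) diag = [2] → torsion [2]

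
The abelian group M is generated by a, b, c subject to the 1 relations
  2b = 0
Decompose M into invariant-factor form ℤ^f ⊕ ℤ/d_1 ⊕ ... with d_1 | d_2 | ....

rank_ℚ(R)=1; free=3−1=2
SNF(R) diag = [2] → torsion [2]

Answer: M ≅ ℤ^2 ⊕ ℤ/2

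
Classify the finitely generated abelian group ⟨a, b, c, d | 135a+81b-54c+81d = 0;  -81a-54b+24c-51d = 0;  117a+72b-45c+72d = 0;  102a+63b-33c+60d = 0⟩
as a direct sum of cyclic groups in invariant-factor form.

rank_ℚ(R)=4; free=4−4=0
SNF(R) diag = [3, 3, 9, 27] → torsion [3, 3, 9, 27]

Answer: M ≅ ℤ/3 ⊕ ℤ/3 ⊕ ℤ/9 ⊕ ℤ/27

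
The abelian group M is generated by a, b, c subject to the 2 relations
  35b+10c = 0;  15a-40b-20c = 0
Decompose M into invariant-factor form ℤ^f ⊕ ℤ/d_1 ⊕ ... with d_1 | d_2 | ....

rank_ℚ(R)=2; free=3−2=1
SNF(R) diag = [5, 15] → torsion [5, 15]

Answer: M ≅ ℤ^1 ⊕ ℤ/5 ⊕ ℤ/15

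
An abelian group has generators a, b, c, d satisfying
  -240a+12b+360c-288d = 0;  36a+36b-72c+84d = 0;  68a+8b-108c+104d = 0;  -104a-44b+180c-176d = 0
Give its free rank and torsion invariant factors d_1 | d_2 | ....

rank_ℚ(R)=4; free=4−4=0
SNF(R) diag = [4, 12, 36, 36] → torsion [4, 12, 36, 36]

Answer: M ≅ ℤ/4 ⊕ ℤ/12 ⊕ ℤ/36 ⊕ ℤ/36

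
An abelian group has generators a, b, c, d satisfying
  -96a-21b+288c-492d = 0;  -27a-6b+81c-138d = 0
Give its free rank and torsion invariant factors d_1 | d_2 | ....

Answer: M ≅ ℤ^2 ⊕ ℤ/3 ⊕ ℤ/3

Derivation:
rank_ℚ(R)=2; free=4−2=2
SNF(R) diag = [3, 3] → torsion [3, 3]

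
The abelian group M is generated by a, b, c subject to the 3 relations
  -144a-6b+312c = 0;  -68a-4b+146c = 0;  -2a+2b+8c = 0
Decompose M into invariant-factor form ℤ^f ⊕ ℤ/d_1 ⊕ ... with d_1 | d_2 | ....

rank_ℚ(R)=3; free=3−3=0
SNF(R) diag = [2, 6, 18] → torsion [2, 6, 18]

Answer: M ≅ ℤ/2 ⊕ ℤ/6 ⊕ ℤ/18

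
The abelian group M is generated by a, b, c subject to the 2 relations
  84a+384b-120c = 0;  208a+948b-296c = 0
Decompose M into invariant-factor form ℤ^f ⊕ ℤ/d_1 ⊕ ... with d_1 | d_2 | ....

rank_ℚ(R)=2; free=3−2=1
SNF(R) diag = [4, 12] → torsion [4, 12]

Answer: M ≅ ℤ^1 ⊕ ℤ/4 ⊕ ℤ/12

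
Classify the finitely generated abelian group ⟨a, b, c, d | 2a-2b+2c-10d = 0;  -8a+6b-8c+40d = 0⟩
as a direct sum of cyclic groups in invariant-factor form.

Answer: M ≅ ℤ^2 ⊕ ℤ/2 ⊕ ℤ/2

Derivation:
rank_ℚ(R)=2; free=4−2=2
SNF(R) diag = [2, 2] → torsion [2, 2]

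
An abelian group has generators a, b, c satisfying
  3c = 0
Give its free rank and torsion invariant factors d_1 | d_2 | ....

Answer: M ≅ ℤ^2 ⊕ ℤ/3

Derivation:
rank_ℚ(R)=1; free=3−1=2
SNF(R) diag = [3] → torsion [3]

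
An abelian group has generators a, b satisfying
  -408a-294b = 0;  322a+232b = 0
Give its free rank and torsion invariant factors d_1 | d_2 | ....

rank_ℚ(R)=2; free=2−2=0
SNF(R) diag = [2, 6] → torsion [2, 6]

Answer: M ≅ ℤ/2 ⊕ ℤ/6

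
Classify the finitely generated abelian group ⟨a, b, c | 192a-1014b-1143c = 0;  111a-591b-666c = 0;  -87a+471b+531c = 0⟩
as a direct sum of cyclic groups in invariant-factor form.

rank_ℚ(R)=3; free=3−3=0
SNF(R) diag = [3, 9, 18] → torsion [3, 9, 18]

Answer: M ≅ ℤ/3 ⊕ ℤ/9 ⊕ ℤ/18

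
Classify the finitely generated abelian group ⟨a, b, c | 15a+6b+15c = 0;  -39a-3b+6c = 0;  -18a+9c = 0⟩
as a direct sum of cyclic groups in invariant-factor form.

Answer: M ≅ ℤ/3 ⊕ ℤ/9 ⊕ ℤ/9

Derivation:
rank_ℚ(R)=3; free=3−3=0
SNF(R) diag = [3, 9, 9] → torsion [3, 9, 9]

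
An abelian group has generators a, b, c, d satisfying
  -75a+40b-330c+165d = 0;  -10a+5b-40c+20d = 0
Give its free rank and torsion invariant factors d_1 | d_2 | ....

Answer: M ≅ ℤ^2 ⊕ ℤ/5 ⊕ ℤ/5

Derivation:
rank_ℚ(R)=2; free=4−2=2
SNF(R) diag = [5, 5] → torsion [5, 5]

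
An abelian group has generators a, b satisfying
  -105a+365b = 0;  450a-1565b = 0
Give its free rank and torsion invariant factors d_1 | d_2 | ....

Answer: M ≅ ℤ/5 ⊕ ℤ/15

Derivation:
rank_ℚ(R)=2; free=2−2=0
SNF(R) diag = [5, 15] → torsion [5, 15]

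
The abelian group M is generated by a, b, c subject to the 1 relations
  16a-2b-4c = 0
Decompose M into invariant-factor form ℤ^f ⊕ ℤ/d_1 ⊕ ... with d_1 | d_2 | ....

rank_ℚ(R)=1; free=3−1=2
SNF(R) diag = [2] → torsion [2]

Answer: M ≅ ℤ^2 ⊕ ℤ/2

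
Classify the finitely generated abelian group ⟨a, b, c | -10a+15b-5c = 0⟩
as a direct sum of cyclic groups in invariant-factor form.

Answer: M ≅ ℤ^2 ⊕ ℤ/5

Derivation:
rank_ℚ(R)=1; free=3−1=2
SNF(R) diag = [5] → torsion [5]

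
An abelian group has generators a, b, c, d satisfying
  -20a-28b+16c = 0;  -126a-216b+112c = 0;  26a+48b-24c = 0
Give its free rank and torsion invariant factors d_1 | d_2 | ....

rank_ℚ(R)=3; free=4−3=1
SNF(R) diag = [2, 4, 8] → torsion [2, 4, 8]

Answer: M ≅ ℤ^1 ⊕ ℤ/2 ⊕ ℤ/4 ⊕ ℤ/8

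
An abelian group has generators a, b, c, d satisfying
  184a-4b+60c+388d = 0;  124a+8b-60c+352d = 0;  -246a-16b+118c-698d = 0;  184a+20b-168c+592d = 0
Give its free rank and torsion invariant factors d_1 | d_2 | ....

Answer: M ≅ ℤ/2 ⊕ ℤ/4 ⊕ ℤ/12 ⊕ ℤ/36

Derivation:
rank_ℚ(R)=4; free=4−4=0
SNF(R) diag = [2, 4, 12, 36] → torsion [2, 4, 12, 36]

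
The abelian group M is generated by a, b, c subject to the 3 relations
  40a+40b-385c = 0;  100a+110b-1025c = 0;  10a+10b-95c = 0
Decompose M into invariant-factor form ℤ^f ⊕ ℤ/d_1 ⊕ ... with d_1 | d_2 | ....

rank_ℚ(R)=3; free=3−3=0
SNF(R) diag = [5, 10, 10] → torsion [5, 10, 10]

Answer: M ≅ ℤ/5 ⊕ ℤ/10 ⊕ ℤ/10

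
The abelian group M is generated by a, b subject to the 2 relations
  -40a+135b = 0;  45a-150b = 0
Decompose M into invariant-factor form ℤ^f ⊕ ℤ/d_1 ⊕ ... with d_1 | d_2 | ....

rank_ℚ(R)=2; free=2−2=0
SNF(R) diag = [5, 15] → torsion [5, 15]

Answer: M ≅ ℤ/5 ⊕ ℤ/15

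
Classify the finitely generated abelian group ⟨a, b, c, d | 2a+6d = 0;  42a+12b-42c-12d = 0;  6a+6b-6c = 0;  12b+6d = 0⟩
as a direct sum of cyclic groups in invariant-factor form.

Answer: M ≅ ℤ/2 ⊕ ℤ/6 ⊕ ℤ/6 ⊕ ℤ/6

Derivation:
rank_ℚ(R)=4; free=4−4=0
SNF(R) diag = [2, 6, 6, 6] → torsion [2, 6, 6, 6]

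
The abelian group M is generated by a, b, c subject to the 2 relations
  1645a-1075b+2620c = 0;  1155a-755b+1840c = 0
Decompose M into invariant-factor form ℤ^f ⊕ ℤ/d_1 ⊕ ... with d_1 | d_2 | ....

Answer: M ≅ ℤ^1 ⊕ ℤ/5 ⊕ ℤ/10

Derivation:
rank_ℚ(R)=2; free=3−2=1
SNF(R) diag = [5, 10] → torsion [5, 10]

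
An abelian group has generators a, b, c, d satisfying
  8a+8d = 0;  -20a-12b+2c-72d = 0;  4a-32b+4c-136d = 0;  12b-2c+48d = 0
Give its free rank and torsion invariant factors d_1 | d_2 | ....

Answer: M ≅ ℤ/2 ⊕ ℤ/4 ⊕ ℤ/8 ⊕ ℤ/8

Derivation:
rank_ℚ(R)=4; free=4−4=0
SNF(R) diag = [2, 4, 8, 8] → torsion [2, 4, 8, 8]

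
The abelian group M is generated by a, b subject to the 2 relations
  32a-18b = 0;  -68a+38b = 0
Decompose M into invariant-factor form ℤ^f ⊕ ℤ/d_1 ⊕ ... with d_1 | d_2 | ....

Answer: M ≅ ℤ/2 ⊕ ℤ/4

Derivation:
rank_ℚ(R)=2; free=2−2=0
SNF(R) diag = [2, 4] → torsion [2, 4]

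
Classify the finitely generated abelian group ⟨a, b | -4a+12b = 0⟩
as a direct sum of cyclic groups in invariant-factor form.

rank_ℚ(R)=1; free=2−1=1
SNF(R) diag = [4] → torsion [4]

Answer: M ≅ ℤ^1 ⊕ ℤ/4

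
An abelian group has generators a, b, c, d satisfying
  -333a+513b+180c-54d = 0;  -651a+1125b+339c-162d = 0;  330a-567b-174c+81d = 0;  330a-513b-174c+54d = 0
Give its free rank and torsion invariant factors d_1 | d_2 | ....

rank_ℚ(R)=4; free=4−4=0
SNF(R) diag = [3, 9, 27, 81] → torsion [3, 9, 27, 81]

Answer: M ≅ ℤ/3 ⊕ ℤ/9 ⊕ ℤ/27 ⊕ ℤ/81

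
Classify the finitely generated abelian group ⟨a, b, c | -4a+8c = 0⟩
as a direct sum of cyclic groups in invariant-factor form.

rank_ℚ(R)=1; free=3−1=2
SNF(R) diag = [4] → torsion [4]

Answer: M ≅ ℤ^2 ⊕ ℤ/4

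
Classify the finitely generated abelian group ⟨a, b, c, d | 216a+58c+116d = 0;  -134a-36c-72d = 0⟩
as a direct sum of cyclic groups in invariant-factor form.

Answer: M ≅ ℤ^2 ⊕ ℤ/2 ⊕ ℤ/2

Derivation:
rank_ℚ(R)=2; free=4−2=2
SNF(R) diag = [2, 2] → torsion [2, 2]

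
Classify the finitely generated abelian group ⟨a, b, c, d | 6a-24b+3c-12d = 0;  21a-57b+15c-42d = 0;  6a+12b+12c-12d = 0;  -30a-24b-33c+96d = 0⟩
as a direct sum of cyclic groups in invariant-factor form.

Answer: M ≅ ℤ/3 ⊕ ℤ/9 ⊕ ℤ/18 ⊕ ℤ/36

Derivation:
rank_ℚ(R)=4; free=4−4=0
SNF(R) diag = [3, 9, 18, 36] → torsion [3, 9, 18, 36]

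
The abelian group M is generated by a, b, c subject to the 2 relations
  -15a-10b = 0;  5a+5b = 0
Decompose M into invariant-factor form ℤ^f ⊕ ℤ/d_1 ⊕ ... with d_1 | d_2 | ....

rank_ℚ(R)=2; free=3−2=1
SNF(R) diag = [5, 5] → torsion [5, 5]

Answer: M ≅ ℤ^1 ⊕ ℤ/5 ⊕ ℤ/5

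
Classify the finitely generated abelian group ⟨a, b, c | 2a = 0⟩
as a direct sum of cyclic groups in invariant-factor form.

rank_ℚ(R)=1; free=3−1=2
SNF(R) diag = [2] → torsion [2]

Answer: M ≅ ℤ^2 ⊕ ℤ/2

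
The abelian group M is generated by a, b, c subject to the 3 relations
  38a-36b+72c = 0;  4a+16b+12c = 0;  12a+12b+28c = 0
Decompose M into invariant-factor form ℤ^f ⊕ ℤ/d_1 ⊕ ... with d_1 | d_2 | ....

Answer: M ≅ ℤ/2 ⊕ ℤ/4 ⊕ ℤ/4

Derivation:
rank_ℚ(R)=3; free=3−3=0
SNF(R) diag = [2, 4, 4] → torsion [2, 4, 4]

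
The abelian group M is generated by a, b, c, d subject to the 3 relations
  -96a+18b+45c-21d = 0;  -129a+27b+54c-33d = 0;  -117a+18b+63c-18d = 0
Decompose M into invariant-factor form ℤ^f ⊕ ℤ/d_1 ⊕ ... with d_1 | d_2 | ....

Answer: M ≅ ℤ^1 ⊕ ℤ/3 ⊕ ℤ/9 ⊕ ℤ/9

Derivation:
rank_ℚ(R)=3; free=4−3=1
SNF(R) diag = [3, 9, 9] → torsion [3, 9, 9]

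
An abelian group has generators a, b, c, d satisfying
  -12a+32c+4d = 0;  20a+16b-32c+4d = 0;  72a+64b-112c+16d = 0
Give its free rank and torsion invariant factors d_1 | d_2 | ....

Answer: M ≅ ℤ^1 ⊕ ℤ/4 ⊕ ℤ/8 ⊕ ℤ/16

Derivation:
rank_ℚ(R)=3; free=4−3=1
SNF(R) diag = [4, 8, 16] → torsion [4, 8, 16]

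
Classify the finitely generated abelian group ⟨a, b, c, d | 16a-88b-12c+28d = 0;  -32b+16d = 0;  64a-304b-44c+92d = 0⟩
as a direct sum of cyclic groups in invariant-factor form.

Answer: M ≅ ℤ^1 ⊕ ℤ/4 ⊕ ℤ/8 ⊕ ℤ/16

Derivation:
rank_ℚ(R)=3; free=4−3=1
SNF(R) diag = [4, 8, 16] → torsion [4, 8, 16]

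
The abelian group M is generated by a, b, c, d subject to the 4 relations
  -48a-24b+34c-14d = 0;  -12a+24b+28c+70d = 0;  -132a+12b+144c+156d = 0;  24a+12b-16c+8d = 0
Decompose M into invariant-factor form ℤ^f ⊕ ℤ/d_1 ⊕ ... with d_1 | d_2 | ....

Answer: M ≅ ℤ/2 ⊕ ℤ/6 ⊕ ℤ/12 ⊕ ℤ/36

Derivation:
rank_ℚ(R)=4; free=4−4=0
SNF(R) diag = [2, 6, 12, 36] → torsion [2, 6, 12, 36]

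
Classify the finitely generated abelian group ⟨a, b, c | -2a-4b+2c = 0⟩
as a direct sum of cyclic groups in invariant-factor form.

rank_ℚ(R)=1; free=3−1=2
SNF(R) diag = [2] → torsion [2]

Answer: M ≅ ℤ^2 ⊕ ℤ/2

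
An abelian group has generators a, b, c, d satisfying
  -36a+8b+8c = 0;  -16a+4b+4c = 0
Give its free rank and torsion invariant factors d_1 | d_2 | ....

Answer: M ≅ ℤ^2 ⊕ ℤ/4 ⊕ ℤ/4

Derivation:
rank_ℚ(R)=2; free=4−2=2
SNF(R) diag = [4, 4] → torsion [4, 4]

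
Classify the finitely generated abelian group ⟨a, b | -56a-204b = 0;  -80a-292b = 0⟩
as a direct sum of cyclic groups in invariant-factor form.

Answer: M ≅ ℤ/4 ⊕ ℤ/8

Derivation:
rank_ℚ(R)=2; free=2−2=0
SNF(R) diag = [4, 8] → torsion [4, 8]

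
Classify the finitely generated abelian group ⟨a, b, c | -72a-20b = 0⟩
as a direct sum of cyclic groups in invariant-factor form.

rank_ℚ(R)=1; free=3−1=2
SNF(R) diag = [4] → torsion [4]

Answer: M ≅ ℤ^2 ⊕ ℤ/4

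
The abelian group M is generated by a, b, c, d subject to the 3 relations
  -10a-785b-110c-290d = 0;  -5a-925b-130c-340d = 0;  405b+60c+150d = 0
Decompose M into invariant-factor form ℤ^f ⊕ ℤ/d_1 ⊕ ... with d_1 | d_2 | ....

rank_ℚ(R)=3; free=4−3=1
SNF(R) diag = [5, 15, 30] → torsion [5, 15, 30]

Answer: M ≅ ℤ^1 ⊕ ℤ/5 ⊕ ℤ/15 ⊕ ℤ/30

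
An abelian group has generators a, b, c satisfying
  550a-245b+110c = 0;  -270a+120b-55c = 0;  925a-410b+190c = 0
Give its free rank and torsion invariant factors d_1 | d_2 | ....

rank_ℚ(R)=3; free=3−3=0
SNF(R) diag = [5, 5, 15] → torsion [5, 5, 15]

Answer: M ≅ ℤ/5 ⊕ ℤ/5 ⊕ ℤ/15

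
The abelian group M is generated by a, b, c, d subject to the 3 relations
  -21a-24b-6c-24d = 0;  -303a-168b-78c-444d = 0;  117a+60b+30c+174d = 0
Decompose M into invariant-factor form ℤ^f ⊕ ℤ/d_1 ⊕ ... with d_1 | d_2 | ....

rank_ℚ(R)=3; free=4−3=1
SNF(R) diag = [3, 6, 12] → torsion [3, 6, 12]

Answer: M ≅ ℤ^1 ⊕ ℤ/3 ⊕ ℤ/6 ⊕ ℤ/12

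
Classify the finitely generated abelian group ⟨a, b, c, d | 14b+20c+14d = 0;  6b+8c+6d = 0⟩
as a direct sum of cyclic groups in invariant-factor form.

Answer: M ≅ ℤ^2 ⊕ ℤ/2 ⊕ ℤ/4

Derivation:
rank_ℚ(R)=2; free=4−2=2
SNF(R) diag = [2, 4] → torsion [2, 4]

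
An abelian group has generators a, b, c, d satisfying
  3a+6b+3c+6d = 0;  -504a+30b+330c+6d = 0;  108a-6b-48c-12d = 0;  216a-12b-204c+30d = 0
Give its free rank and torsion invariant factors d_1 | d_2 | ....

rank_ℚ(R)=4; free=4−4=0
SNF(R) diag = [3, 6, 18, 54] → torsion [3, 6, 18, 54]

Answer: M ≅ ℤ/3 ⊕ ℤ/6 ⊕ ℤ/18 ⊕ ℤ/54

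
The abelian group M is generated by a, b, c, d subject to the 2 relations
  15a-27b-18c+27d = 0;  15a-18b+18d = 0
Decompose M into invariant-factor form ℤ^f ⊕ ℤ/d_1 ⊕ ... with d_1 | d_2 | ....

rank_ℚ(R)=2; free=4−2=2
SNF(R) diag = [3, 9] → torsion [3, 9]

Answer: M ≅ ℤ^2 ⊕ ℤ/3 ⊕ ℤ/9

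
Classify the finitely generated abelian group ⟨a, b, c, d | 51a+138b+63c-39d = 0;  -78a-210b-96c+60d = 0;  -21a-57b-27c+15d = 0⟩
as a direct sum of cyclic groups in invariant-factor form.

Answer: M ≅ ℤ^1 ⊕ ℤ/3 ⊕ ℤ/3 ⊕ ℤ/6

Derivation:
rank_ℚ(R)=3; free=4−3=1
SNF(R) diag = [3, 3, 6] → torsion [3, 3, 6]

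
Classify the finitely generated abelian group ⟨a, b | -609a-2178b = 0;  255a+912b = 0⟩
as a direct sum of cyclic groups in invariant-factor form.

rank_ℚ(R)=2; free=2−2=0
SNF(R) diag = [3, 6] → torsion [3, 6]

Answer: M ≅ ℤ/3 ⊕ ℤ/6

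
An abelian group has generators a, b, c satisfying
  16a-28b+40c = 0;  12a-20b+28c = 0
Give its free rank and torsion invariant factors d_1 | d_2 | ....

Answer: M ≅ ℤ^1 ⊕ ℤ/4 ⊕ ℤ/4

Derivation:
rank_ℚ(R)=2; free=3−2=1
SNF(R) diag = [4, 4] → torsion [4, 4]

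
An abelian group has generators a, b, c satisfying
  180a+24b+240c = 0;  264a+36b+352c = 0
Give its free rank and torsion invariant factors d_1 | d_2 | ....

rank_ℚ(R)=2; free=3−2=1
SNF(R) diag = [4, 12] → torsion [4, 12]

Answer: M ≅ ℤ^1 ⊕ ℤ/4 ⊕ ℤ/12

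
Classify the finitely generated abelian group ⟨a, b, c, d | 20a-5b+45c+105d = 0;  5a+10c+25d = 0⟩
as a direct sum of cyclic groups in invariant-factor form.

Answer: M ≅ ℤ^2 ⊕ ℤ/5 ⊕ ℤ/5

Derivation:
rank_ℚ(R)=2; free=4−2=2
SNF(R) diag = [5, 5] → torsion [5, 5]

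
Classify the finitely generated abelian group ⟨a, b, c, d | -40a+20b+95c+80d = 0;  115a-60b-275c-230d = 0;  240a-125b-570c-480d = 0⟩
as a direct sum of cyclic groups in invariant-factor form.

Answer: M ≅ ℤ^1 ⊕ ℤ/5 ⊕ ℤ/5 ⊕ ℤ/15

Derivation:
rank_ℚ(R)=3; free=4−3=1
SNF(R) diag = [5, 5, 15] → torsion [5, 5, 15]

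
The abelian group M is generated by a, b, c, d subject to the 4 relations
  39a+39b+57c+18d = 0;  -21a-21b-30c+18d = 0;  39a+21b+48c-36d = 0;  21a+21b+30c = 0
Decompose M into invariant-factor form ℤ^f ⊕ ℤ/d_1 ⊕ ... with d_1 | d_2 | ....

Answer: M ≅ ℤ/3 ⊕ ℤ/9 ⊕ ℤ/18 ⊕ ℤ/18

Derivation:
rank_ℚ(R)=4; free=4−4=0
SNF(R) diag = [3, 9, 18, 18] → torsion [3, 9, 18, 18]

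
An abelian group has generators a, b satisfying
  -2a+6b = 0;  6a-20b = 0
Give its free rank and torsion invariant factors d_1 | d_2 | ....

Answer: M ≅ ℤ/2 ⊕ ℤ/2

Derivation:
rank_ℚ(R)=2; free=2−2=0
SNF(R) diag = [2, 2] → torsion [2, 2]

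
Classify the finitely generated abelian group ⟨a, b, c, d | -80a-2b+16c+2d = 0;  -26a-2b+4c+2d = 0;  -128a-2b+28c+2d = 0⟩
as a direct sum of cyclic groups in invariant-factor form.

Answer: M ≅ ℤ^1 ⊕ ℤ/2 ⊕ ℤ/6 ⊕ ℤ/12

Derivation:
rank_ℚ(R)=3; free=4−3=1
SNF(R) diag = [2, 6, 12] → torsion [2, 6, 12]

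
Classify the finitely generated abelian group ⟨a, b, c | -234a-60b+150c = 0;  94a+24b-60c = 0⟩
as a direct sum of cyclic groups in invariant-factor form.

rank_ℚ(R)=2; free=3−2=1
SNF(R) diag = [2, 6] → torsion [2, 6]

Answer: M ≅ ℤ^1 ⊕ ℤ/2 ⊕ ℤ/6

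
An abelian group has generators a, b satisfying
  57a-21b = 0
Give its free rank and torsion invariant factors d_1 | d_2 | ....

Answer: M ≅ ℤ^1 ⊕ ℤ/3

Derivation:
rank_ℚ(R)=1; free=2−1=1
SNF(R) diag = [3] → torsion [3]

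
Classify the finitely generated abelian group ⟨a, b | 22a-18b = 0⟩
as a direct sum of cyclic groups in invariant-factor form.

rank_ℚ(R)=1; free=2−1=1
SNF(R) diag = [2] → torsion [2]

Answer: M ≅ ℤ^1 ⊕ ℤ/2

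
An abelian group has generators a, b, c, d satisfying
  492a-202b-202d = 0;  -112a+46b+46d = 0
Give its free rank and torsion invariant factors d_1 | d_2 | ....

rank_ℚ(R)=2; free=4−2=2
SNF(R) diag = [2, 4] → torsion [2, 4]

Answer: M ≅ ℤ^2 ⊕ ℤ/2 ⊕ ℤ/4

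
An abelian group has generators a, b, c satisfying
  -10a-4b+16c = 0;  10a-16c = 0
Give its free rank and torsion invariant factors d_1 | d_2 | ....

rank_ℚ(R)=2; free=3−2=1
SNF(R) diag = [2, 4] → torsion [2, 4]

Answer: M ≅ ℤ^1 ⊕ ℤ/2 ⊕ ℤ/4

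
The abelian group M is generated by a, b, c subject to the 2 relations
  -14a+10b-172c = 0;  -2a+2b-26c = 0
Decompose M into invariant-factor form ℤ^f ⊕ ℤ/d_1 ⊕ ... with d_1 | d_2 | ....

Answer: M ≅ ℤ^1 ⊕ ℤ/2 ⊕ ℤ/2

Derivation:
rank_ℚ(R)=2; free=3−2=1
SNF(R) diag = [2, 2] → torsion [2, 2]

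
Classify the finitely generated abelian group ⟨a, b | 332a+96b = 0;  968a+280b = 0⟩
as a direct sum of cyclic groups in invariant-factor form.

Answer: M ≅ ℤ/4 ⊕ ℤ/8

Derivation:
rank_ℚ(R)=2; free=2−2=0
SNF(R) diag = [4, 8] → torsion [4, 8]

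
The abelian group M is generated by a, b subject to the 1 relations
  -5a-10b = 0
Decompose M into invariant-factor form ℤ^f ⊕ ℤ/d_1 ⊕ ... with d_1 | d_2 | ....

Answer: M ≅ ℤ^1 ⊕ ℤ/5

Derivation:
rank_ℚ(R)=1; free=2−1=1
SNF(R) diag = [5] → torsion [5]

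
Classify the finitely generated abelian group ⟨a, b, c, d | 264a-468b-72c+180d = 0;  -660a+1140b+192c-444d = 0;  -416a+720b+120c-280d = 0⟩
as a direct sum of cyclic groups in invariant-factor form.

Answer: M ≅ ℤ^1 ⊕ ℤ/4 ⊕ ℤ/12 ⊕ ℤ/24

Derivation:
rank_ℚ(R)=3; free=4−3=1
SNF(R) diag = [4, 12, 24] → torsion [4, 12, 24]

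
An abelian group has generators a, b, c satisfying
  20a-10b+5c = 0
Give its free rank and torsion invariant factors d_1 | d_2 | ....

Answer: M ≅ ℤ^2 ⊕ ℤ/5

Derivation:
rank_ℚ(R)=1; free=3−1=2
SNF(R) diag = [5] → torsion [5]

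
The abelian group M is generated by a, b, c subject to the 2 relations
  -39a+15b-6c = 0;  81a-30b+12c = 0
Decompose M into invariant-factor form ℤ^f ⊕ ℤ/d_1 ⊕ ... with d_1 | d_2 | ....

rank_ℚ(R)=2; free=3−2=1
SNF(R) diag = [3, 3] → torsion [3, 3]

Answer: M ≅ ℤ^1 ⊕ ℤ/3 ⊕ ℤ/3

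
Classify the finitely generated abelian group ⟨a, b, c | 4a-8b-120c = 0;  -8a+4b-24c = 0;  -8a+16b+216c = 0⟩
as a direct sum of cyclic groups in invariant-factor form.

rank_ℚ(R)=3; free=3−3=0
SNF(R) diag = [4, 12, 24] → torsion [4, 12, 24]

Answer: M ≅ ℤ/4 ⊕ ℤ/12 ⊕ ℤ/24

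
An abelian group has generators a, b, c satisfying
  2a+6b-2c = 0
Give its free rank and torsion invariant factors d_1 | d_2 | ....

Answer: M ≅ ℤ^2 ⊕ ℤ/2

Derivation:
rank_ℚ(R)=1; free=3−1=2
SNF(R) diag = [2] → torsion [2]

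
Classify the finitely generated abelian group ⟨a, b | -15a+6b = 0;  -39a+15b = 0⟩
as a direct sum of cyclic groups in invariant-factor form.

Answer: M ≅ ℤ/3 ⊕ ℤ/3

Derivation:
rank_ℚ(R)=2; free=2−2=0
SNF(R) diag = [3, 3] → torsion [3, 3]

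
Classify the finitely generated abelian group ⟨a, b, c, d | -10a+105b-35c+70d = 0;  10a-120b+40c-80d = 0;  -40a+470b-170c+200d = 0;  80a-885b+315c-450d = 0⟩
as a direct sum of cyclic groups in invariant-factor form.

rank_ℚ(R)=4; free=4−4=0
SNF(R) diag = [5, 10, 20, 60] → torsion [5, 10, 20, 60]

Answer: M ≅ ℤ/5 ⊕ ℤ/10 ⊕ ℤ/20 ⊕ ℤ/60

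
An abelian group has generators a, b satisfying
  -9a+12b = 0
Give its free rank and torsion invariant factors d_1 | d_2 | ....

rank_ℚ(R)=1; free=2−1=1
SNF(R) diag = [3] → torsion [3]

Answer: M ≅ ℤ^1 ⊕ ℤ/3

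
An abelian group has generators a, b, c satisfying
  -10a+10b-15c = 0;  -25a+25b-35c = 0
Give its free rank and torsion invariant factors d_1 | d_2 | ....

rank_ℚ(R)=2; free=3−2=1
SNF(R) diag = [5, 5] → torsion [5, 5]

Answer: M ≅ ℤ^1 ⊕ ℤ/5 ⊕ ℤ/5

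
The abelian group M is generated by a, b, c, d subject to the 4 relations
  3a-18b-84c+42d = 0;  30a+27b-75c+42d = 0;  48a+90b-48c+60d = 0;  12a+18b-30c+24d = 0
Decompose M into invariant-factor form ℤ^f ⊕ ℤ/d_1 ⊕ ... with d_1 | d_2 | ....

rank_ℚ(R)=4; free=4−4=0
SNF(R) diag = [3, 9, 18, 36] → torsion [3, 9, 18, 36]

Answer: M ≅ ℤ/3 ⊕ ℤ/9 ⊕ ℤ/18 ⊕ ℤ/36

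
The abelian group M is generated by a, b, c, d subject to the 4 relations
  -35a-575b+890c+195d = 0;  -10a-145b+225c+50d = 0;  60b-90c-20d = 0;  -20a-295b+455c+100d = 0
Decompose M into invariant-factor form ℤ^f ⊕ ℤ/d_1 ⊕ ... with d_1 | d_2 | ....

Answer: M ≅ ℤ/5 ⊕ ℤ/5 ⊕ ℤ/10 ⊕ ℤ/20

Derivation:
rank_ℚ(R)=4; free=4−4=0
SNF(R) diag = [5, 5, 10, 20] → torsion [5, 5, 10, 20]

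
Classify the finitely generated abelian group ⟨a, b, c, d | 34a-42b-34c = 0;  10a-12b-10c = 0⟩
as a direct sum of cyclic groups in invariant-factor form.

Answer: M ≅ ℤ^2 ⊕ ℤ/2 ⊕ ℤ/6

Derivation:
rank_ℚ(R)=2; free=4−2=2
SNF(R) diag = [2, 6] → torsion [2, 6]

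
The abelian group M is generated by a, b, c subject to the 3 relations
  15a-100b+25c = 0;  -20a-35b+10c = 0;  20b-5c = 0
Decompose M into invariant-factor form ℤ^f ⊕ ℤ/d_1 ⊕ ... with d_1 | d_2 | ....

Answer: M ≅ ℤ/5 ⊕ ℤ/5 ⊕ ℤ/15

Derivation:
rank_ℚ(R)=3; free=3−3=0
SNF(R) diag = [5, 5, 15] → torsion [5, 5, 15]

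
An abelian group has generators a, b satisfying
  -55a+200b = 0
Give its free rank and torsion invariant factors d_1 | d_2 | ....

rank_ℚ(R)=1; free=2−1=1
SNF(R) diag = [5] → torsion [5]

Answer: M ≅ ℤ^1 ⊕ ℤ/5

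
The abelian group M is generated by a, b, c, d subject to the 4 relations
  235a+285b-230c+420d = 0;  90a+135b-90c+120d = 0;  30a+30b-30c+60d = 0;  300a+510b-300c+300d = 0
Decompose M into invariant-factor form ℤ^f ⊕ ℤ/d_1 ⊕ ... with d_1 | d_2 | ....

rank_ℚ(R)=4; free=4−4=0
SNF(R) diag = [5, 15, 30, 60] → torsion [5, 15, 30, 60]

Answer: M ≅ ℤ/5 ⊕ ℤ/15 ⊕ ℤ/30 ⊕ ℤ/60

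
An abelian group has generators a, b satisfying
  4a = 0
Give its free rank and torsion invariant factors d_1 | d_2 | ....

Answer: M ≅ ℤ^1 ⊕ ℤ/4

Derivation:
rank_ℚ(R)=1; free=2−1=1
SNF(R) diag = [4] → torsion [4]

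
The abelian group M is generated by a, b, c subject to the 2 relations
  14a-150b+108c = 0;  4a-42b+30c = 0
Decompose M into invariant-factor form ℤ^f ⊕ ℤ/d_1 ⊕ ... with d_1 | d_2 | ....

rank_ℚ(R)=2; free=3−2=1
SNF(R) diag = [2, 6] → torsion [2, 6]

Answer: M ≅ ℤ^1 ⊕ ℤ/2 ⊕ ℤ/6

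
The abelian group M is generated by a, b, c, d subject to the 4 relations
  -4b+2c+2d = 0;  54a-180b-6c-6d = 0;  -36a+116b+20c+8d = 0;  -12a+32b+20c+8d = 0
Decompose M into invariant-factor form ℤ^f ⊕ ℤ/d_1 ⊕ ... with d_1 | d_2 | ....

rank_ℚ(R)=4; free=4−4=0
SNF(R) diag = [2, 6, 12, 12] → torsion [2, 6, 12, 12]

Answer: M ≅ ℤ/2 ⊕ ℤ/6 ⊕ ℤ/12 ⊕ ℤ/12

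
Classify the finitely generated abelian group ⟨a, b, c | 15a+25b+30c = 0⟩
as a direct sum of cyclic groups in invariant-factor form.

Answer: M ≅ ℤ^2 ⊕ ℤ/5

Derivation:
rank_ℚ(R)=1; free=3−1=2
SNF(R) diag = [5] → torsion [5]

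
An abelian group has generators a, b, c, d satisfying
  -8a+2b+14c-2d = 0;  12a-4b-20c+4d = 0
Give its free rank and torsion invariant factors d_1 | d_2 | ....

rank_ℚ(R)=2; free=4−2=2
SNF(R) diag = [2, 4] → torsion [2, 4]

Answer: M ≅ ℤ^2 ⊕ ℤ/2 ⊕ ℤ/4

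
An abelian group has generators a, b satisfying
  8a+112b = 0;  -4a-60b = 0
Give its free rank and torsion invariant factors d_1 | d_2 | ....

rank_ℚ(R)=2; free=2−2=0
SNF(R) diag = [4, 8] → torsion [4, 8]

Answer: M ≅ ℤ/4 ⊕ ℤ/8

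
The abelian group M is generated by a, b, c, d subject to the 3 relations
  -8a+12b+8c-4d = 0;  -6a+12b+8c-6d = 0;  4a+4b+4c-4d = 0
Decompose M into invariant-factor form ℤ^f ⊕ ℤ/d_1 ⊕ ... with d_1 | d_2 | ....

rank_ℚ(R)=3; free=4−3=1
SNF(R) diag = [2, 4, 4] → torsion [2, 4, 4]

Answer: M ≅ ℤ^1 ⊕ ℤ/2 ⊕ ℤ/4 ⊕ ℤ/4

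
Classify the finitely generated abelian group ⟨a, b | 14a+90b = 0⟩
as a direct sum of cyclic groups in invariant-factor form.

Answer: M ≅ ℤ^1 ⊕ ℤ/2

Derivation:
rank_ℚ(R)=1; free=2−1=1
SNF(R) diag = [2] → torsion [2]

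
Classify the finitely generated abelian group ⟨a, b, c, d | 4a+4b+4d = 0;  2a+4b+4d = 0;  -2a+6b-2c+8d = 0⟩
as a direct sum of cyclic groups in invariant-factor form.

rank_ℚ(R)=3; free=4−3=1
SNF(R) diag = [2, 2, 4] → torsion [2, 2, 4]

Answer: M ≅ ℤ^1 ⊕ ℤ/2 ⊕ ℤ/2 ⊕ ℤ/4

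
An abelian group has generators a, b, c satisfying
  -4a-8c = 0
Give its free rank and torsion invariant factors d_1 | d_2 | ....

rank_ℚ(R)=1; free=3−1=2
SNF(R) diag = [4] → torsion [4]

Answer: M ≅ ℤ^2 ⊕ ℤ/4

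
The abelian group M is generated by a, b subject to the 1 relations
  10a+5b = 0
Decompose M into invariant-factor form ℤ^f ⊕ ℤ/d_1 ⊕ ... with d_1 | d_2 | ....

Answer: M ≅ ℤ^1 ⊕ ℤ/5

Derivation:
rank_ℚ(R)=1; free=2−1=1
SNF(R) diag = [5] → torsion [5]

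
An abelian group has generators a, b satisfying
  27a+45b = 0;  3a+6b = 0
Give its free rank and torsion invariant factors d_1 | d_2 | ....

rank_ℚ(R)=2; free=2−2=0
SNF(R) diag = [3, 9] → torsion [3, 9]

Answer: M ≅ ℤ/3 ⊕ ℤ/9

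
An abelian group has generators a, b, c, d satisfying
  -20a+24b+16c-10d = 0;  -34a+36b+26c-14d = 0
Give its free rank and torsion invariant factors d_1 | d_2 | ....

rank_ℚ(R)=2; free=4−2=2
SNF(R) diag = [2, 6] → torsion [2, 6]

Answer: M ≅ ℤ^2 ⊕ ℤ/2 ⊕ ℤ/6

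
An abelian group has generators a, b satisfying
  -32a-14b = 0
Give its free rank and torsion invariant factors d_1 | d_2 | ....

rank_ℚ(R)=1; free=2−1=1
SNF(R) diag = [2] → torsion [2]

Answer: M ≅ ℤ^1 ⊕ ℤ/2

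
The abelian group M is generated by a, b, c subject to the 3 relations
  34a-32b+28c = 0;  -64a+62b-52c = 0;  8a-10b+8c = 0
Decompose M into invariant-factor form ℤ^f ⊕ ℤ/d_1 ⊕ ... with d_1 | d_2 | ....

Answer: M ≅ ℤ/2 ⊕ ℤ/6 ⊕ ℤ/12

Derivation:
rank_ℚ(R)=3; free=3−3=0
SNF(R) diag = [2, 6, 12] → torsion [2, 6, 12]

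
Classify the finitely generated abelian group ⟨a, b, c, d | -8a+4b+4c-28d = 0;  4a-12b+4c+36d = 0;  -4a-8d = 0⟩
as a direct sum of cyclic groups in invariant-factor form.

rank_ℚ(R)=3; free=4−3=1
SNF(R) diag = [4, 4, 8] → torsion [4, 4, 8]

Answer: M ≅ ℤ^1 ⊕ ℤ/4 ⊕ ℤ/4 ⊕ ℤ/8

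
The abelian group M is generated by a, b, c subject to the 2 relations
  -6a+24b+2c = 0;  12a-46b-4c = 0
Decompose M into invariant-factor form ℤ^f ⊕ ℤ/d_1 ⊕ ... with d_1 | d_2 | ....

Answer: M ≅ ℤ^1 ⊕ ℤ/2 ⊕ ℤ/2

Derivation:
rank_ℚ(R)=2; free=3−2=1
SNF(R) diag = [2, 2] → torsion [2, 2]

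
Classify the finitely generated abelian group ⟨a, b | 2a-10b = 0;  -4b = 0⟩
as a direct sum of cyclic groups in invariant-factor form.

rank_ℚ(R)=2; free=2−2=0
SNF(R) diag = [2, 4] → torsion [2, 4]

Answer: M ≅ ℤ/2 ⊕ ℤ/4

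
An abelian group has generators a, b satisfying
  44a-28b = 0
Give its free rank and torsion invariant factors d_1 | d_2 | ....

rank_ℚ(R)=1; free=2−1=1
SNF(R) diag = [4] → torsion [4]

Answer: M ≅ ℤ^1 ⊕ ℤ/4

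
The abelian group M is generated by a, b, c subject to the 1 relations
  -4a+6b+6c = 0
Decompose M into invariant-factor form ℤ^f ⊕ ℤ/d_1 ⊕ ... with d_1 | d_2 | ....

rank_ℚ(R)=1; free=3−1=2
SNF(R) diag = [2] → torsion [2]

Answer: M ≅ ℤ^2 ⊕ ℤ/2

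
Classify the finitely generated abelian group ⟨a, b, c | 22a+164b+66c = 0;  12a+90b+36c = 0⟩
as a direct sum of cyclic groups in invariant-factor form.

rank_ℚ(R)=2; free=3−2=1
SNF(R) diag = [2, 6] → torsion [2, 6]

Answer: M ≅ ℤ^1 ⊕ ℤ/2 ⊕ ℤ/6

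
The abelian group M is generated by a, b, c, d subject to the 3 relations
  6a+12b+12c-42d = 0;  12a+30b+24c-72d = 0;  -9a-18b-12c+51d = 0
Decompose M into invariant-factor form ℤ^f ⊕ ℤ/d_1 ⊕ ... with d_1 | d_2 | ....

Answer: M ≅ ℤ^1 ⊕ ℤ/3 ⊕ ℤ/6 ⊕ ℤ/12

Derivation:
rank_ℚ(R)=3; free=4−3=1
SNF(R) diag = [3, 6, 12] → torsion [3, 6, 12]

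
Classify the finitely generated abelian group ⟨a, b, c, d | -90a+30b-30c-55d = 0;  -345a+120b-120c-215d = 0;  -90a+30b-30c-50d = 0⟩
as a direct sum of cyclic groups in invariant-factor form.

rank_ℚ(R)=3; free=4−3=1
SNF(R) diag = [5, 15, 30] → torsion [5, 15, 30]

Answer: M ≅ ℤ^1 ⊕ ℤ/5 ⊕ ℤ/15 ⊕ ℤ/30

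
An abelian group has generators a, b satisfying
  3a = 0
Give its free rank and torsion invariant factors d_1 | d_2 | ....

Answer: M ≅ ℤ^1 ⊕ ℤ/3

Derivation:
rank_ℚ(R)=1; free=2−1=1
SNF(R) diag = [3] → torsion [3]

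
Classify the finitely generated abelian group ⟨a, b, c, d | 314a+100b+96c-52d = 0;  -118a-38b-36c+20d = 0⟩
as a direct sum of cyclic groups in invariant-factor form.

Answer: M ≅ ℤ^2 ⊕ ℤ/2 ⊕ ℤ/6

Derivation:
rank_ℚ(R)=2; free=4−2=2
SNF(R) diag = [2, 6] → torsion [2, 6]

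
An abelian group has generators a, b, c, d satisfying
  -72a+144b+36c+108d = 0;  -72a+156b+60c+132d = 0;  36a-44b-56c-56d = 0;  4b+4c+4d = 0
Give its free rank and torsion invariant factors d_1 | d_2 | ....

Answer: M ≅ ℤ/4 ⊕ ℤ/12 ⊕ ℤ/36 ⊕ ℤ/72

Derivation:
rank_ℚ(R)=4; free=4−4=0
SNF(R) diag = [4, 12, 36, 72] → torsion [4, 12, 36, 72]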